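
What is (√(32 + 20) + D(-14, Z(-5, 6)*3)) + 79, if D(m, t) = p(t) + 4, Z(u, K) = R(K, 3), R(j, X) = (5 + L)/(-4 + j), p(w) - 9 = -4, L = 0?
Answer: 88 + 2*√13 ≈ 95.211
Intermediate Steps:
p(w) = 5 (p(w) = 9 - 4 = 5)
R(j, X) = 5/(-4 + j) (R(j, X) = (5 + 0)/(-4 + j) = 5/(-4 + j))
Z(u, K) = 5/(-4 + K)
D(m, t) = 9 (D(m, t) = 5 + 4 = 9)
(√(32 + 20) + D(-14, Z(-5, 6)*3)) + 79 = (√(32 + 20) + 9) + 79 = (√52 + 9) + 79 = (2*√13 + 9) + 79 = (9 + 2*√13) + 79 = 88 + 2*√13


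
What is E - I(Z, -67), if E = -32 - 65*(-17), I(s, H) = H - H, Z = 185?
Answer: 1073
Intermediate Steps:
I(s, H) = 0
E = 1073 (E = -32 + 1105 = 1073)
E - I(Z, -67) = 1073 - 1*0 = 1073 + 0 = 1073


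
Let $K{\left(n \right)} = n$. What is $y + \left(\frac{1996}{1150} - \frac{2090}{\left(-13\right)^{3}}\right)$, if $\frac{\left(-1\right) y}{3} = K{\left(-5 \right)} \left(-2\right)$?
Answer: $- \frac{34503894}{1263275} \approx -27.313$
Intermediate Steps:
$y = -30$ ($y = - 3 \left(\left(-5\right) \left(-2\right)\right) = \left(-3\right) 10 = -30$)
$y + \left(\frac{1996}{1150} - \frac{2090}{\left(-13\right)^{3}}\right) = -30 + \left(\frac{1996}{1150} - \frac{2090}{\left(-13\right)^{3}}\right) = -30 + \left(1996 \cdot \frac{1}{1150} - \frac{2090}{-2197}\right) = -30 + \left(\frac{998}{575} - - \frac{2090}{2197}\right) = -30 + \left(\frac{998}{575} + \frac{2090}{2197}\right) = -30 + \frac{3394356}{1263275} = - \frac{34503894}{1263275}$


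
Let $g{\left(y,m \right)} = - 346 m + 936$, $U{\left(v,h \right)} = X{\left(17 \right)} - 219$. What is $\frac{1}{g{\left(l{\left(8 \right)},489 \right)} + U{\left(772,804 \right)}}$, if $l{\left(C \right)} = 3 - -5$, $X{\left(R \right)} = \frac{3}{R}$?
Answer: $- \frac{17}{2864106} \approx -5.9355 \cdot 10^{-6}$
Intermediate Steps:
$U{\left(v,h \right)} = - \frac{3720}{17}$ ($U{\left(v,h \right)} = \frac{3}{17} - 219 = - \frac{3720}{17}$)
$l{\left(C \right)} = 8$ ($l{\left(C \right)} = 3 + 5 = 8$)
$g{\left(y,m \right)} = 936 - 346 m$
$\frac{1}{g{\left(l{\left(8 \right)},489 \right)} + U{\left(772,804 \right)}} = \frac{1}{\left(936 - 169194\right) - \frac{3720}{17}} = \frac{1}{-168258 - \frac{3720}{17}} = \frac{1}{- \frac{2864106}{17}} = - \frac{17}{2864106}$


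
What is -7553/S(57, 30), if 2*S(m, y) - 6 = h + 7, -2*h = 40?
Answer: 2158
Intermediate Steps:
h = -20 (h = -½*40 = -20)
S(m, y) = -7/2 (S(m, y) = 3 + (-20 + 7)/2 = 3 + (½)*(-13) = 3 - 13/2 = -7/2)
-7553/S(57, 30) = -7553/(-7/2) = -7553*(-2/7) = 2158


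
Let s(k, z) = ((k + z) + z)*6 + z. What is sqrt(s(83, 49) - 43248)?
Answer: I*sqrt(42113) ≈ 205.21*I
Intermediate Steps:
s(k, z) = 6*k + 13*z (s(k, z) = (k + 2*z)*6 + z = (6*k + 12*z) + z = 6*k + 13*z)
sqrt(s(83, 49) - 43248) = sqrt((6*83 + 13*49) - 43248) = sqrt((498 + 637) - 43248) = sqrt(1135 - 43248) = sqrt(-42113) = I*sqrt(42113)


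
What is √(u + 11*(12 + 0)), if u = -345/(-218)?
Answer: √6348378/218 ≈ 11.558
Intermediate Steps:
u = 345/218 (u = -345*(-1/218) = 345/218 ≈ 1.5826)
√(u + 11*(12 + 0)) = √(345/218 + 11*(12 + 0)) = √(345/218 + 11*12) = √(345/218 + 132) = √(29121/218) = √6348378/218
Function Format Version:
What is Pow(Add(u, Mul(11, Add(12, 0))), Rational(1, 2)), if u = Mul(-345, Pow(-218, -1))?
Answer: Mul(Rational(1, 218), Pow(6348378, Rational(1, 2))) ≈ 11.558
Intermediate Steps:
u = Rational(345, 218) (u = Mul(-345, Rational(-1, 218)) = Rational(345, 218) ≈ 1.5826)
Pow(Add(u, Mul(11, Add(12, 0))), Rational(1, 2)) = Pow(Add(Rational(345, 218), Mul(11, Add(12, 0))), Rational(1, 2)) = Pow(Add(Rational(345, 218), Mul(11, 12)), Rational(1, 2)) = Pow(Add(Rational(345, 218), 132), Rational(1, 2)) = Pow(Rational(29121, 218), Rational(1, 2)) = Mul(Rational(1, 218), Pow(6348378, Rational(1, 2)))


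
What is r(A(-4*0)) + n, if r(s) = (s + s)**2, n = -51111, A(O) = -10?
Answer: -50711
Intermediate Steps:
r(s) = 4*s**2 (r(s) = (2*s)**2 = 4*s**2)
r(A(-4*0)) + n = 4*(-10)**2 - 51111 = 4*100 - 51111 = 400 - 51111 = -50711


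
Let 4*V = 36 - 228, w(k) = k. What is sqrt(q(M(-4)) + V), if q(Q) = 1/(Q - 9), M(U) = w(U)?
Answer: 25*I*sqrt(13)/13 ≈ 6.9338*I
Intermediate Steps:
V = -48 (V = (36 - 228)/4 = (1/4)*(-192) = -48)
M(U) = U
q(Q) = 1/(-9 + Q)
sqrt(q(M(-4)) + V) = sqrt(1/(-9 - 4) - 48) = sqrt(1/(-13) - 48) = sqrt(-1/13 - 48) = sqrt(-625/13) = 25*I*sqrt(13)/13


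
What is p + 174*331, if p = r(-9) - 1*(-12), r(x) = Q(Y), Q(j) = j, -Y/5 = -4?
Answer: 57626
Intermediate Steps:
Y = 20 (Y = -5*(-4) = 20)
r(x) = 20
p = 32 (p = 20 - 1*(-12) = 20 + 12 = 32)
p + 174*331 = 32 + 174*331 = 32 + 57594 = 57626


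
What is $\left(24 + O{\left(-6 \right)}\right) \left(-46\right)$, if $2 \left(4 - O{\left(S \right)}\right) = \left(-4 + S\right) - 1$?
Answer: $-1541$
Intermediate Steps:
$O{\left(S \right)} = \frac{13}{2} - \frac{S}{2}$ ($O{\left(S \right)} = 4 - \frac{\left(-4 + S\right) - 1}{2} = 4 - \frac{-5 + S}{2} = 4 - \left(- \frac{5}{2} + \frac{S}{2}\right) = \frac{13}{2} - \frac{S}{2}$)
$\left(24 + O{\left(-6 \right)}\right) \left(-46\right) = \left(24 + \left(\frac{13}{2} - -3\right)\right) \left(-46\right) = \left(24 + \left(\frac{13}{2} + 3\right)\right) \left(-46\right) = \left(24 + \frac{19}{2}\right) \left(-46\right) = \frac{67}{2} \left(-46\right) = -1541$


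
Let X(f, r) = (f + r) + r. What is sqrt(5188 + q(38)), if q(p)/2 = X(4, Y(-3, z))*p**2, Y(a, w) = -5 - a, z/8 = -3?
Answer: 2*sqrt(1297) ≈ 72.028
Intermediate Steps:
z = -24 (z = 8*(-3) = -24)
X(f, r) = f + 2*r
q(p) = 0 (q(p) = 2*((4 + 2*(-5 - 1*(-3)))*p**2) = 2*((4 + 2*(-5 + 3))*p**2) = 2*((4 + 2*(-2))*p**2) = 2*((4 - 4)*p**2) = 2*(0*p**2) = 2*0 = 0)
sqrt(5188 + q(38)) = sqrt(5188 + 0) = sqrt(5188) = 2*sqrt(1297)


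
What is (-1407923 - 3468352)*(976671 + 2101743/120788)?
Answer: -575265077247701025/120788 ≈ -4.7626e+12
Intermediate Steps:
(-1407923 - 3468352)*(976671 + 2101743/120788) = -4876275*(976671 + 2101743*(1/120788)) = -4876275*(976671 + 2101743/120788) = -4876275*117972238491/120788 = -575265077247701025/120788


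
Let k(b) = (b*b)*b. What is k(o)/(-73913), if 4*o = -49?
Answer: 16807/675776 ≈ 0.024871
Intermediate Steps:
o = -49/4 (o = (¼)*(-49) = -49/4 ≈ -12.250)
k(b) = b³ (k(b) = b²*b = b³)
k(o)/(-73913) = (-49/4)³/(-73913) = -117649/64*(-1/73913) = 16807/675776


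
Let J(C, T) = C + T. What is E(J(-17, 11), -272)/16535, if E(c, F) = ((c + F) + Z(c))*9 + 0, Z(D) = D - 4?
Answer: -2592/16535 ≈ -0.15676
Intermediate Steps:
Z(D) = -4 + D
E(c, F) = -36 + 9*F + 18*c (E(c, F) = ((c + F) + (-4 + c))*9 + 0 = ((F + c) + (-4 + c))*9 + 0 = (-4 + F + 2*c)*9 + 0 = (-36 + 9*F + 18*c) + 0 = -36 + 9*F + 18*c)
E(J(-17, 11), -272)/16535 = (-36 + 9*(-272) + 18*(-17 + 11))/16535 = (-36 - 2448 + 18*(-6))*(1/16535) = (-36 - 2448 - 108)*(1/16535) = -2592*1/16535 = -2592/16535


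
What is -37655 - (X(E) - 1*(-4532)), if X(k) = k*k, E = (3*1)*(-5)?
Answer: -42412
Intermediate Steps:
E = -15 (E = 3*(-5) = -15)
X(k) = k**2
-37655 - (X(E) - 1*(-4532)) = -37655 - ((-15)**2 - 1*(-4532)) = -37655 - (225 + 4532) = -37655 - 1*4757 = -37655 - 4757 = -42412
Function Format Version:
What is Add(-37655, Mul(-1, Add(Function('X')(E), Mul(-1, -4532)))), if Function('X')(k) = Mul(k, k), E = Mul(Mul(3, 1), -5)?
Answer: -42412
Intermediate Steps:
E = -15 (E = Mul(3, -5) = -15)
Function('X')(k) = Pow(k, 2)
Add(-37655, Mul(-1, Add(Function('X')(E), Mul(-1, -4532)))) = Add(-37655, Mul(-1, Add(Pow(-15, 2), Mul(-1, -4532)))) = Add(-37655, Mul(-1, Add(225, 4532))) = Add(-37655, Mul(-1, 4757)) = Add(-37655, -4757) = -42412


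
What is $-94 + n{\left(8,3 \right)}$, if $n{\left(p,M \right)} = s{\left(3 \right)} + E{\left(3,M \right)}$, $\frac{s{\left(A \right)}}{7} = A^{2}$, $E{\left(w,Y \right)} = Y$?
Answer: $-28$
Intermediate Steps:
$s{\left(A \right)} = 7 A^{2}$
$n{\left(p,M \right)} = 63 + M$ ($n{\left(p,M \right)} = 7 \cdot 3^{2} + M = 7 \cdot 9 + M = 63 + M$)
$-94 + n{\left(8,3 \right)} = -94 + \left(63 + 3\right) = -94 + 66 = -28$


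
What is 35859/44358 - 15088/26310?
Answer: 45696131/194509830 ≈ 0.23493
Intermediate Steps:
35859/44358 - 15088/26310 = 35859*(1/44358) - 15088*1/26310 = 11953/14786 - 7544/13155 = 45696131/194509830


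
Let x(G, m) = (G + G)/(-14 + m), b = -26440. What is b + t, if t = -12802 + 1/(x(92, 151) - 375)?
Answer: -2008837359/51191 ≈ -39242.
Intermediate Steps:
x(G, m) = 2*G/(-14 + m) (x(G, m) = (2*G)/(-14 + m) = 2*G/(-14 + m))
t = -655347319/51191 (t = -12802 + 1/(2*92/(-14 + 151) - 375) = -12802 + 1/(2*92/137 - 375) = -12802 + 1/(2*92*(1/137) - 375) = -12802 + 1/(184/137 - 375) = -12802 + 1/(-51191/137) = -12802 - 137/51191 = -655347319/51191 ≈ -12802.)
b + t = -26440 - 655347319/51191 = -2008837359/51191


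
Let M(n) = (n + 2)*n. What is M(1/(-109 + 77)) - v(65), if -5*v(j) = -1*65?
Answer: -13375/1024 ≈ -13.062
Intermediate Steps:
v(j) = 13 (v(j) = -(-1)*65/5 = -⅕*(-65) = 13)
M(n) = n*(2 + n) (M(n) = (2 + n)*n = n*(2 + n))
M(1/(-109 + 77)) - v(65) = (2 + 1/(-109 + 77))/(-109 + 77) - 1*13 = (2 + 1/(-32))/(-32) - 13 = -(2 - 1/32)/32 - 13 = -1/32*63/32 - 13 = -63/1024 - 13 = -13375/1024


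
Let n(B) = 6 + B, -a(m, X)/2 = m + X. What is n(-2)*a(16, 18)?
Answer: -272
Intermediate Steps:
a(m, X) = -2*X - 2*m (a(m, X) = -2*(m + X) = -2*(X + m) = -2*X - 2*m)
n(-2)*a(16, 18) = (6 - 2)*(-2*18 - 2*16) = 4*(-36 - 32) = 4*(-68) = -272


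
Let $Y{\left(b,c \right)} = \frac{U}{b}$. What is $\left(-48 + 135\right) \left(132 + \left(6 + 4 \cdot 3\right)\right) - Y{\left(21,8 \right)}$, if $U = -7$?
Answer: $\frac{39151}{3} \approx 13050.0$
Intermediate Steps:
$Y{\left(b,c \right)} = - \frac{7}{b}$
$\left(-48 + 135\right) \left(132 + \left(6 + 4 \cdot 3\right)\right) - Y{\left(21,8 \right)} = \left(-48 + 135\right) \left(132 + \left(6 + 4 \cdot 3\right)\right) - - \frac{7}{21} = 87 \left(132 + \left(6 + 12\right)\right) - \left(-7\right) \frac{1}{21} = 87 \left(132 + 18\right) - - \frac{1}{3} = 87 \cdot 150 + \frac{1}{3} = 13050 + \frac{1}{3} = \frac{39151}{3}$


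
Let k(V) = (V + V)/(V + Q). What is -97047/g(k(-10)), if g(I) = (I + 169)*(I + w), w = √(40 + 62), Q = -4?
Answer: 23776515/2921657 - 33287121*√102/5843314 ≈ -49.395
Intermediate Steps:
w = √102 ≈ 10.100
k(V) = 2*V/(-4 + V) (k(V) = (V + V)/(V - 4) = (2*V)/(-4 + V) = 2*V/(-4 + V))
g(I) = (169 + I)*(I + √102) (g(I) = (I + 169)*(I + √102) = (169 + I)*(I + √102))
-97047/g(k(-10)) = -97047/((2*(-10)/(-4 - 10))² + 169*(2*(-10)/(-4 - 10)) + 169*√102 + (2*(-10)/(-4 - 10))*√102) = -97047/((2*(-10)/(-14))² + 169*(2*(-10)/(-14)) + 169*√102 + (2*(-10)/(-14))*√102) = -97047/((2*(-10)*(-1/14))² + 169*(2*(-10)*(-1/14)) + 169*√102 + (2*(-10)*(-1/14))*√102) = -97047/((10/7)² + 169*(10/7) + 169*√102 + 10*√102/7) = -97047/(100/49 + 1690/7 + 169*√102 + 10*√102/7) = -97047/(11930/49 + 1193*√102/7)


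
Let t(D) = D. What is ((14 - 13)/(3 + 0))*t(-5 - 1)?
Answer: -2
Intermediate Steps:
((14 - 13)/(3 + 0))*t(-5 - 1) = ((14 - 13)/(3 + 0))*(-5 - 1) = (1/3)*(-6) = (1*(⅓))*(-6) = (⅓)*(-6) = -2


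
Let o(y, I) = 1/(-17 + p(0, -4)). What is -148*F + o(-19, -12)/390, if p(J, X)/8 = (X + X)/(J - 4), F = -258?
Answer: 14891759/390 ≈ 38184.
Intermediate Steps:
p(J, X) = 16*X/(-4 + J) (p(J, X) = 8*((X + X)/(J - 4)) = 8*((2*X)/(-4 + J)) = 8*(2*X/(-4 + J)) = 16*X/(-4 + J))
o(y, I) = -1 (o(y, I) = 1/(-17 + 16*(-4)/(-4 + 0)) = 1/(-17 + 16*(-4)/(-4)) = 1/(-17 + 16*(-4)*(-¼)) = 1/(-17 + 16) = 1/(-1) = -1)
-148*F + o(-19, -12)/390 = -148/(1/(-258)) - 1/390 = -148/(-1/258) - 1*1/390 = -148*(-258) - 1/390 = 38184 - 1/390 = 14891759/390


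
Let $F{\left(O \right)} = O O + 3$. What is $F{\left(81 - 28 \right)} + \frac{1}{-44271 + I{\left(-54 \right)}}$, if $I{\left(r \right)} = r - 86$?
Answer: $\frac{124883731}{44411} \approx 2812.0$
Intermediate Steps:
$F{\left(O \right)} = 3 + O^{2}$ ($F{\left(O \right)} = O^{2} + 3 = 3 + O^{2}$)
$I{\left(r \right)} = -86 + r$
$F{\left(81 - 28 \right)} + \frac{1}{-44271 + I{\left(-54 \right)}} = \left(3 + \left(81 - 28\right)^{2}\right) + \frac{1}{-44271 - 140} = \left(3 + 53^{2}\right) + \frac{1}{-44271 - 140} = \left(3 + 2809\right) + \frac{1}{-44411} = 2812 - \frac{1}{44411} = \frac{124883731}{44411}$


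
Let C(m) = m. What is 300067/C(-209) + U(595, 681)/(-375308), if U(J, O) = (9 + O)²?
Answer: -1483119086/1032097 ≈ -1437.0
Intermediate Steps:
300067/C(-209) + U(595, 681)/(-375308) = 300067/(-209) + (9 + 681)²/(-375308) = 300067*(-1/209) + 690²*(-1/375308) = -15793/11 + 476100*(-1/375308) = -15793/11 - 119025/93827 = -1483119086/1032097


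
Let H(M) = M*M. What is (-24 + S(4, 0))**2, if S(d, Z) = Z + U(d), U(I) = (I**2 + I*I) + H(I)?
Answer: 576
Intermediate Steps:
H(M) = M**2
U(I) = 3*I**2 (U(I) = (I**2 + I*I) + I**2 = (I**2 + I**2) + I**2 = 2*I**2 + I**2 = 3*I**2)
S(d, Z) = Z + 3*d**2
(-24 + S(4, 0))**2 = (-24 + (0 + 3*4**2))**2 = (-24 + (0 + 3*16))**2 = (-24 + (0 + 48))**2 = (-24 + 48)**2 = 24**2 = 576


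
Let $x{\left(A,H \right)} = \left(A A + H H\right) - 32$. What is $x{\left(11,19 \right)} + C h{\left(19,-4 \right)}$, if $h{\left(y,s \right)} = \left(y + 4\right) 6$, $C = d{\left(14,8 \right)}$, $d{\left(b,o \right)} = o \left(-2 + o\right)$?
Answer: $7074$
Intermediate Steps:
$x{\left(A,H \right)} = -32 + A^{2} + H^{2}$ ($x{\left(A,H \right)} = \left(A^{2} + H^{2}\right) - 32 = -32 + A^{2} + H^{2}$)
$C = 48$ ($C = 8 \left(-2 + 8\right) = 8 \cdot 6 = 48$)
$h{\left(y,s \right)} = 24 + 6 y$ ($h{\left(y,s \right)} = \left(4 + y\right) 6 = 24 + 6 y$)
$x{\left(11,19 \right)} + C h{\left(19,-4 \right)} = \left(-32 + 11^{2} + 19^{2}\right) + 48 \left(24 + 6 \cdot 19\right) = \left(-32 + 121 + 361\right) + 48 \left(24 + 114\right) = 450 + 48 \cdot 138 = 450 + 6624 = 7074$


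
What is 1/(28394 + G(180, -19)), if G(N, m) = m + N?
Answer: 1/28555 ≈ 3.5020e-5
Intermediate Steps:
G(N, m) = N + m
1/(28394 + G(180, -19)) = 1/(28394 + (180 - 19)) = 1/(28394 + 161) = 1/28555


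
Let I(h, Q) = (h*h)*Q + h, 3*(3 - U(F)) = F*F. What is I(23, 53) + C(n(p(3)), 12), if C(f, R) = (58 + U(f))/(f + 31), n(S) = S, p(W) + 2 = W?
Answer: 1346971/48 ≈ 28062.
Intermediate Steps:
U(F) = 3 - F²/3 (U(F) = 3 - F*F/3 = 3 - F²/3)
p(W) = -2 + W
I(h, Q) = h + Q*h² (I(h, Q) = h²*Q + h = Q*h² + h = h + Q*h²)
C(f, R) = (61 - f²/3)/(31 + f) (C(f, R) = (58 + (3 - f²/3))/(f + 31) = (61 - f²/3)/(31 + f))
I(23, 53) + C(n(p(3)), 12) = 23*(1 + 53*23) + (183 - (-2 + 3)²)/(3*(31 + (-2 + 3))) = 23*(1 + 1219) + (183 - 1*1²)/(3*(31 + 1)) = 23*1220 + (⅓)*(183 - 1*1)/32 = 28060 + (⅓)*(1/32)*(183 - 1) = 28060 + (⅓)*(1/32)*182 = 28060 + 91/48 = 1346971/48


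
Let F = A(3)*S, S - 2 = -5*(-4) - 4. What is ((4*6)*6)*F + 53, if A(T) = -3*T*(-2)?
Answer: 46709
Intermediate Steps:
S = 18 (S = 2 + (-5*(-4) - 4) = 2 + (20 - 4) = 2 + 16 = 18)
A(T) = 6*T
F = 324 (F = (6*3)*18 = 18*18 = 324)
((4*6)*6)*F + 53 = ((4*6)*6)*324 + 53 = (24*6)*324 + 53 = 144*324 + 53 = 46656 + 53 = 46709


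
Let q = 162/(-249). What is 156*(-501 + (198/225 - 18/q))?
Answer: -1842568/25 ≈ -73703.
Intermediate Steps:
q = -54/83 (q = 162*(-1/249) = -54/83 ≈ -0.65060)
156*(-501 + (198/225 - 18/q)) = 156*(-501 + (198/225 - 18/(-54/83))) = 156*(-501 + (198*(1/225) - 18*(-83/54))) = 156*(-501 + (22/25 + 83/3)) = 156*(-501 + 2141/75) = 156*(-35434/75) = -1842568/25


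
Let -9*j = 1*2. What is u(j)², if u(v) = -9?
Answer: 81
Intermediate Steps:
j = -2/9 ≈ -0.22222
u(j)² = (-9)² = 81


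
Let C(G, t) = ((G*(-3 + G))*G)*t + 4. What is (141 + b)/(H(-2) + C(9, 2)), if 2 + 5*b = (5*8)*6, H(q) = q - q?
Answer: 943/4880 ≈ 0.19324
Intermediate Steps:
H(q) = 0
C(G, t) = 4 + t*G**2*(-3 + G) (C(G, t) = (G**2*(-3 + G))*t + 4 = t*G**2*(-3 + G) + 4 = 4 + t*G**2*(-3 + G))
b = 238/5 (b = -2/5 + ((5*8)*6)/5 = -2/5 + (40*6)/5 = -2/5 + (1/5)*240 = -2/5 + 48 = 238/5 ≈ 47.600)
(141 + b)/(H(-2) + C(9, 2)) = (141 + 238/5)/(0 + (4 + 2*9**3 - 3*2*9**2)) = 943/(5*(0 + (4 + 2*729 - 3*2*81))) = 943/(5*(0 + (4 + 1458 - 486))) = 943/(5*(0 + 976)) = (943/5)/976 = (943/5)*(1/976) = 943/4880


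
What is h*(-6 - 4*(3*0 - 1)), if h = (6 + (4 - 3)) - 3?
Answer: -8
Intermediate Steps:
h = 4 (h = (6 + 1) - 3 = 7 - 3 = 4)
h*(-6 - 4*(3*0 - 1)) = 4*(-6 - 4*(3*0 - 1)) = 4*(-6 - 4*(0 - 1)) = 4*(-6 - 4*(-1)) = 4*(-6 + 4) = 4*(-2) = -8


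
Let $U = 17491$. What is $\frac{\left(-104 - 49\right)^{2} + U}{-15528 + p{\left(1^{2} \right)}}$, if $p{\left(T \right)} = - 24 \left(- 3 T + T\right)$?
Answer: $- \frac{2045}{774} \approx -2.6421$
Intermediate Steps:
$p{\left(T \right)} = 48 T$ ($p{\left(T \right)} = - 24 \left(- 2 T\right) = 48 T$)
$\frac{\left(-104 - 49\right)^{2} + U}{-15528 + p{\left(1^{2} \right)}} = \frac{\left(-104 - 49\right)^{2} + 17491}{-15528 + 48 \cdot 1^{2}} = \frac{\left(-153\right)^{2} + 17491}{-15528 + 48 \cdot 1} = \frac{23409 + 17491}{-15528 + 48} = \frac{40900}{-15480} = 40900 \left(- \frac{1}{15480}\right) = - \frac{2045}{774}$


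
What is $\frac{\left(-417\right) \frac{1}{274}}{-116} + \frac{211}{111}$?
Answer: $\frac{6752711}{3528024} \approx 1.914$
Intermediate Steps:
$\frac{\left(-417\right) \frac{1}{274}}{-116} + \frac{211}{111} = \left(-417\right) \frac{1}{274} \left(- \frac{1}{116}\right) + 211 \cdot \frac{1}{111} = \left(- \frac{417}{274}\right) \left(- \frac{1}{116}\right) + \frac{211}{111} = \frac{417}{31784} + \frac{211}{111} = \frac{6752711}{3528024}$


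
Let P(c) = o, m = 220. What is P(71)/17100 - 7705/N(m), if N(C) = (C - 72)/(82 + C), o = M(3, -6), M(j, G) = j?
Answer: -3315846713/210900 ≈ -15722.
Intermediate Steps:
o = 3
P(c) = 3
N(C) = (-72 + C)/(82 + C)
P(71)/17100 - 7705/N(m) = 3/17100 - 7705*(82 + 220)/(-72 + 220) = 3*(1/17100) - 7705/(148/302) = 1/5700 - 7705/((1/302)*148) = 1/5700 - 7705/74/151 = 1/5700 - 7705*151/74 = 1/5700 - 1163455/74 = -3315846713/210900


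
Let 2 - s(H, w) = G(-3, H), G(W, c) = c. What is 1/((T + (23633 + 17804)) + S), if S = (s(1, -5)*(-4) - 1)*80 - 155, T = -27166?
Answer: 1/13716 ≈ 7.2908e-5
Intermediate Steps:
s(H, w) = 2 - H
S = -555 (S = ((2 - 1*1)*(-4) - 1)*80 - 155 = ((2 - 1)*(-4) - 1)*80 - 155 = (1*(-4) - 1)*80 - 155 = (-4 - 1)*80 - 155 = -5*80 - 155 = -400 - 155 = -555)
1/((T + (23633 + 17804)) + S) = 1/((-27166 + (23633 + 17804)) - 555) = 1/((-27166 + 41437) - 555) = 1/(14271 - 555) = 1/13716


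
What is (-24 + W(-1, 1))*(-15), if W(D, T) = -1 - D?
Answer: 360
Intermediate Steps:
(-24 + W(-1, 1))*(-15) = (-24 + (-1 - 1*(-1)))*(-15) = (-24 + (-1 + 1))*(-15) = (-24 + 0)*(-15) = -24*(-15) = 360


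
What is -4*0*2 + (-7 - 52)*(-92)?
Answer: 5428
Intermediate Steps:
-4*0*2 + (-7 - 52)*(-92) = 0*2 - 59*(-92) = 0 + 5428 = 5428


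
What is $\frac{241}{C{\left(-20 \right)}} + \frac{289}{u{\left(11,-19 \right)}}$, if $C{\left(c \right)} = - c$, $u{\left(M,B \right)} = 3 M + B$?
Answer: $\frac{4577}{140} \approx 32.693$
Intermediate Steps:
$u{\left(M,B \right)} = B + 3 M$
$\frac{241}{C{\left(-20 \right)}} + \frac{289}{u{\left(11,-19 \right)}} = \frac{241}{\left(-1\right) \left(-20\right)} + \frac{289}{-19 + 3 \cdot 11} = \frac{241}{20} + \frac{289}{-19 + 33} = 241 \cdot \frac{1}{20} + \frac{289}{14} = \frac{241}{20} + 289 \cdot \frac{1}{14} = \frac{241}{20} + \frac{289}{14} = \frac{4577}{140}$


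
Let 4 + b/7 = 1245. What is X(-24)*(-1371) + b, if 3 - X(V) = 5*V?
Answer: -159946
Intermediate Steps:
b = 8687 (b = -28 + 7*1245 = -28 + 8715 = 8687)
X(V) = 3 - 5*V
X(-24)*(-1371) + b = (3 - 5*(-24))*(-1371) + 8687 = (3 + 120)*(-1371) + 8687 = 123*(-1371) + 8687 = -168633 + 8687 = -159946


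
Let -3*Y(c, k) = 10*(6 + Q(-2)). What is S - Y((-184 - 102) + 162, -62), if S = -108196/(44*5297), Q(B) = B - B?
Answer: 103481/5297 ≈ 19.536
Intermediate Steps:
Q(B) = 0
Y(c, k) = -20 (Y(c, k) = -10*(6 + 0)/3 = -10*6/3 = -⅓*60 = -20)
S = -2459/5297 (S = -108196/233068 = -108196*1/233068 = -2459/5297 ≈ -0.46422)
S - Y((-184 - 102) + 162, -62) = -2459/5297 - 1*(-20) = -2459/5297 + 20 = 103481/5297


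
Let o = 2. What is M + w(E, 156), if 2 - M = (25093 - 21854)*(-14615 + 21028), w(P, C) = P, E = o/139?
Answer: -2887266993/139 ≈ -2.0772e+7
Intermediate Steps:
E = 2/139 ≈ 0.014388
M = -20771705 (M = 2 - (25093 - 21854)*(-14615 + 21028) = 2 - 3239*6413 = 2 - 1*20771707 = 2 - 20771707 = -20771705)
M + w(E, 156) = -20771705 + 2/139 = -2887266993/139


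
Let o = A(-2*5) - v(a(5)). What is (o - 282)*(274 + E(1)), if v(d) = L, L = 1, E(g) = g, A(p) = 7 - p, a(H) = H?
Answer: -73150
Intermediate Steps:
v(d) = 1
o = 16 (o = (7 - (-2)*5) - 1*1 = (7 - 1*(-10)) - 1 = (7 + 10) - 1 = 17 - 1 = 16)
(o - 282)*(274 + E(1)) = (16 - 282)*(274 + 1) = -266*275 = -73150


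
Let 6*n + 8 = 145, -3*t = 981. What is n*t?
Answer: -14933/2 ≈ -7466.5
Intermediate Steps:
t = -327 (t = -⅓*981 = -327)
n = 137/6 (n = -4/3 + (⅙)*145 = -4/3 + 145/6 = 137/6 ≈ 22.833)
n*t = (137/6)*(-327) = -14933/2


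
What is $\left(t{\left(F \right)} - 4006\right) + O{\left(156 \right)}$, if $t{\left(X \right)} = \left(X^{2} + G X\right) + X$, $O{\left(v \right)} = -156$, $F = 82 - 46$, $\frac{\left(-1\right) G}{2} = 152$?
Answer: $-13774$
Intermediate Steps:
$G = -304$ ($G = \left(-2\right) 152 = -304$)
$F = 36$ ($F = 82 - 46 = 36$)
$t{\left(X \right)} = X^{2} - 303 X$ ($t{\left(X \right)} = \left(X^{2} - 304 X\right) + X = X^{2} - 303 X$)
$\left(t{\left(F \right)} - 4006\right) + O{\left(156 \right)} = \left(36 \left(-303 + 36\right) - 4006\right) - 156 = \left(36 \left(-267\right) - 4006\right) - 156 = \left(-9612 - 4006\right) - 156 = -13618 - 156 = -13774$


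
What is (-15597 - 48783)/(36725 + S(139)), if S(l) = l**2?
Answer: -10730/9341 ≈ -1.1487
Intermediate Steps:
(-15597 - 48783)/(36725 + S(139)) = (-15597 - 48783)/(36725 + 139**2) = -64380/(36725 + 19321) = -64380/56046 = -64380*1/56046 = -10730/9341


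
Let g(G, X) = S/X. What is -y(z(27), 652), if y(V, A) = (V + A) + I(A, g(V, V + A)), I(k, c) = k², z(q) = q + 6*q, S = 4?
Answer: -425945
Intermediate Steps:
z(q) = 7*q
g(G, X) = 4/X
y(V, A) = A + V + A² (y(V, A) = (V + A) + A² = (A + V) + A² = A + V + A²)
-y(z(27), 652) = -(652 + 7*27 + 652²) = -(652 + 189 + 425104) = -1*425945 = -425945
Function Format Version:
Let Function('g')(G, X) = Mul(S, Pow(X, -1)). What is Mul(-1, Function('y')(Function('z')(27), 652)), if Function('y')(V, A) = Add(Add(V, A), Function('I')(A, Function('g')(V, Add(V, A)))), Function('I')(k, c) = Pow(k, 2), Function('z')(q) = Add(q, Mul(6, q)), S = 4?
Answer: -425945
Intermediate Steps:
Function('z')(q) = Mul(7, q)
Function('g')(G, X) = Mul(4, Pow(X, -1))
Function('y')(V, A) = Add(A, V, Pow(A, 2)) (Function('y')(V, A) = Add(Add(V, A), Pow(A, 2)) = Add(Add(A, V), Pow(A, 2)) = Add(A, V, Pow(A, 2)))
Mul(-1, Function('y')(Function('z')(27), 652)) = Mul(-1, Add(652, Mul(7, 27), Pow(652, 2))) = Mul(-1, Add(652, 189, 425104)) = Mul(-1, 425945) = -425945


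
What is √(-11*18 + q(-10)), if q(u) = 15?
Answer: I*√183 ≈ 13.528*I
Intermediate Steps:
√(-11*18 + q(-10)) = √(-11*18 + 15) = √(-198 + 15) = √(-183) = I*√183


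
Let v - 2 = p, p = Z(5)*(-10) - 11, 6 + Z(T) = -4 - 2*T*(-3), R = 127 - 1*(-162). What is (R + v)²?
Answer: 6400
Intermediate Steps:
R = 289 (R = 127 + 162 = 289)
Z(T) = -10 + 6*T (Z(T) = -6 + (-4 - 2*T*(-3)) = -6 + (-4 + 6*T) = -10 + 6*T)
p = -211 (p = (-10 + 6*5)*(-10) - 11 = (-10 + 30)*(-10) - 11 = 20*(-10) - 11 = -200 - 11 = -211)
v = -209 (v = 2 - 211 = -209)
(R + v)² = (289 - 209)² = 80² = 6400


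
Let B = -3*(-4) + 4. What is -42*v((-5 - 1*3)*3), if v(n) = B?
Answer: -672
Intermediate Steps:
B = 16 (B = 12 + 4 = 16)
v(n) = 16
-42*v((-5 - 1*3)*3) = -42*16 = -672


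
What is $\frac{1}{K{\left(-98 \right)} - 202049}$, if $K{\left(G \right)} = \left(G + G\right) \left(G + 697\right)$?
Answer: $- \frac{1}{319453} \approx -3.1303 \cdot 10^{-6}$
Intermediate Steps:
$K{\left(G \right)} = 2 G \left(697 + G\right)$
$\frac{1}{K{\left(-98 \right)} - 202049} = \frac{1}{2 \left(-98\right) \left(697 - 98\right) - 202049} = \frac{1}{2 \left(-98\right) 599 - 202049} = \frac{1}{-117404 - 202049} = \frac{1}{-319453} = - \frac{1}{319453}$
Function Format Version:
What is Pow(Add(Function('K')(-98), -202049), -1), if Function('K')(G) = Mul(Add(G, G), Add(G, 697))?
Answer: Rational(-1, 319453) ≈ -3.1303e-6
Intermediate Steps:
Function('K')(G) = Mul(2, G, Add(697, G)) (Function('K')(G) = Mul(Mul(2, G), Add(697, G)) = Mul(2, G, Add(697, G)))
Pow(Add(Function('K')(-98), -202049), -1) = Pow(Add(Mul(2, -98, Add(697, -98)), -202049), -1) = Pow(Add(Mul(2, -98, 599), -202049), -1) = Pow(Add(-117404, -202049), -1) = Pow(-319453, -1) = Rational(-1, 319453)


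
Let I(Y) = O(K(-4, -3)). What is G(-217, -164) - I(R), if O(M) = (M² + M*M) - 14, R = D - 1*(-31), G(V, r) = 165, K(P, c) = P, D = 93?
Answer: 147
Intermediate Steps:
R = 124 (R = 93 - 1*(-31) = 93 + 31 = 124)
O(M) = -14 + 2*M² (O(M) = (M² + M²) - 14 = 2*M² - 14 = -14 + 2*M²)
I(Y) = 18 (I(Y) = -14 + 2*(-4)² = -14 + 2*16 = -14 + 32 = 18)
G(-217, -164) - I(R) = 165 - 1*18 = 165 - 18 = 147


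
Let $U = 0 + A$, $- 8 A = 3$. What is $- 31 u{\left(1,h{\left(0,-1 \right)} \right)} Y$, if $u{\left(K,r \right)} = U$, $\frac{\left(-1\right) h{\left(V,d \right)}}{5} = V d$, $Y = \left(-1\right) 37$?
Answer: $- \frac{3441}{8} \approx -430.13$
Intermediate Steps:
$A = - \frac{3}{8}$ ($A = \left(- \frac{1}{8}\right) 3 = - \frac{3}{8} \approx -0.375$)
$Y = -37$
$h{\left(V,d \right)} = - 5 V d$
$U = - \frac{3}{8}$ ($U = 0 - \frac{3}{8} = - \frac{3}{8} \approx -0.375$)
$u{\left(K,r \right)} = - \frac{3}{8}$
$- 31 u{\left(1,h{\left(0,-1 \right)} \right)} Y = \left(-31\right) \left(- \frac{3}{8}\right) \left(-37\right) = \frac{93}{8} \left(-37\right) = - \frac{3441}{8}$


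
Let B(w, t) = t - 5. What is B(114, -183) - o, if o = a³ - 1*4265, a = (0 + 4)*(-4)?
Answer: 8173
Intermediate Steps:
a = -16 (a = 4*(-4) = -16)
B(w, t) = -5 + t
o = -8361 (o = (-16)³ - 1*4265 = -4096 - 4265 = -8361)
B(114, -183) - o = (-5 - 183) - 1*(-8361) = -188 + 8361 = 8173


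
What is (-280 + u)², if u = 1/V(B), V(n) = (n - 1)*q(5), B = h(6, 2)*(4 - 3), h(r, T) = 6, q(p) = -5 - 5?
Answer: 196028001/2500 ≈ 78411.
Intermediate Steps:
q(p) = -10
B = 6 (B = 6*(4 - 3) = 6*1 = 6)
V(n) = 10 - 10*n (V(n) = (n - 1)*(-10) = (-1 + n)*(-10) = 10 - 10*n)
u = -1/50 (u = 1/(10 - 10*6) = 1/(10 - 60) = 1/(-50) = -1/50 ≈ -0.020000)
(-280 + u)² = (-280 - 1/50)² = (-14001/50)² = 196028001/2500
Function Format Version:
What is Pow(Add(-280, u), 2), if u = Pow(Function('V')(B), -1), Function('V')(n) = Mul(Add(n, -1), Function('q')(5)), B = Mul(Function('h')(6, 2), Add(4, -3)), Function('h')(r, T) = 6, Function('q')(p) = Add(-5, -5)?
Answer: Rational(196028001, 2500) ≈ 78411.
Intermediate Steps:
Function('q')(p) = -10
B = 6 (B = Mul(6, Add(4, -3)) = Mul(6, 1) = 6)
Function('V')(n) = Add(10, Mul(-10, n)) (Function('V')(n) = Mul(Add(n, -1), -10) = Mul(Add(-1, n), -10) = Add(10, Mul(-10, n)))
u = Rational(-1, 50) (u = Pow(Add(10, Mul(-10, 6)), -1) = Pow(Add(10, -60), -1) = Pow(-50, -1) = Rational(-1, 50) ≈ -0.020000)
Pow(Add(-280, u), 2) = Pow(Add(-280, Rational(-1, 50)), 2) = Pow(Rational(-14001, 50), 2) = Rational(196028001, 2500)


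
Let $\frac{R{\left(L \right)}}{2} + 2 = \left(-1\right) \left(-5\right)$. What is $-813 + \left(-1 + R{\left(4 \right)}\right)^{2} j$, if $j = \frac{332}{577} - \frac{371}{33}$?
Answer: $- \frac{20558108}{19041} \approx -1079.7$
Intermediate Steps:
$R{\left(L \right)} = 6$ ($R{\left(L \right)} = -4 + 2 \left(\left(-1\right) \left(-5\right)\right) = -4 + 2 \cdot 5 = -4 + 10 = 6$)
$j = - \frac{203111}{19041}$ ($j = 332 \cdot \frac{1}{577} - \frac{371}{33} = \frac{332}{577} - \frac{371}{33} = - \frac{203111}{19041} \approx -10.667$)
$-813 + \left(-1 + R{\left(4 \right)}\right)^{2} j = -813 + \left(-1 + 6\right)^{2} \left(- \frac{203111}{19041}\right) = -813 + 5^{2} \left(- \frac{203111}{19041}\right) = -813 + 25 \left(- \frac{203111}{19041}\right) = -813 - \frac{5077775}{19041} = - \frac{20558108}{19041}$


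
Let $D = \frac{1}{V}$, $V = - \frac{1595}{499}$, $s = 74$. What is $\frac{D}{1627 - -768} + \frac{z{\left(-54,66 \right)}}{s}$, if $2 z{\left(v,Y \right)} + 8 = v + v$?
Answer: $- \frac{110799188}{141340925} \approx -0.78391$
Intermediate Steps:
$z{\left(v,Y \right)} = -4 + v$ ($z{\left(v,Y \right)} = -4 + \frac{v + v}{2} = -4 + \frac{2 v}{2} = -4 + v$)
$V = - \frac{1595}{499}$ ($V = \left(-1595\right) \frac{1}{499} = - \frac{1595}{499} \approx -3.1964$)
$D = - \frac{499}{1595}$ ($D = \frac{1}{- \frac{1595}{499}} = - \frac{499}{1595} \approx -0.31285$)
$\frac{D}{1627 - -768} + \frac{z{\left(-54,66 \right)}}{s} = - \frac{499}{1595 \left(1627 - -768\right)} + \frac{-4 - 54}{74} = - \frac{499}{1595 \left(1627 + 768\right)} - \frac{29}{37} = - \frac{499}{1595 \cdot 2395} - \frac{29}{37} = \left(- \frac{499}{1595}\right) \frac{1}{2395} - \frac{29}{37} = - \frac{499}{3820025} - \frac{29}{37} = - \frac{110799188}{141340925}$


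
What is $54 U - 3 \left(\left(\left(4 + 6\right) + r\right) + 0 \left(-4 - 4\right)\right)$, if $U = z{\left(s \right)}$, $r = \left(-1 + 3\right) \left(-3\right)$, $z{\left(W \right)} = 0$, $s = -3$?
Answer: $-12$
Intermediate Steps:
$r = -6$ ($r = 2 \left(-3\right) = -6$)
$U = 0$
$54 U - 3 \left(\left(\left(4 + 6\right) + r\right) + 0 \left(-4 - 4\right)\right) = 54 \cdot 0 - 3 \left(\left(\left(4 + 6\right) - 6\right) + 0 \left(-4 - 4\right)\right) = 0 - 3 \left(\left(10 - 6\right) + 0 \left(-4 - 4\right)\right) = 0 - 3 \left(4 + 0 \left(-8\right)\right) = 0 - 3 \left(4 + 0\right) = 0 - 12 = -12$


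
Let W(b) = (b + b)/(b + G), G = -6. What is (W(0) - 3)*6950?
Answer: -20850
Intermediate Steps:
W(b) = 2*b/(-6 + b) (W(b) = (b + b)/(b - 6) = (2*b)/(-6 + b) = 2*b/(-6 + b))
(W(0) - 3)*6950 = (2*0/(-6 + 0) - 3)*6950 = (2*0/(-6) - 3)*6950 = (2*0*(-⅙) - 3)*6950 = (0 - 3)*6950 = -3*6950 = -20850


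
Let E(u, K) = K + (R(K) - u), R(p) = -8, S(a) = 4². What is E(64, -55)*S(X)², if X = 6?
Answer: -32512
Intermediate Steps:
S(a) = 16
E(u, K) = -8 + K - u (E(u, K) = K + (-8 - u) = -8 + K - u)
E(64, -55)*S(X)² = (-8 - 55 - 1*64)*16² = (-8 - 55 - 64)*256 = -127*256 = -32512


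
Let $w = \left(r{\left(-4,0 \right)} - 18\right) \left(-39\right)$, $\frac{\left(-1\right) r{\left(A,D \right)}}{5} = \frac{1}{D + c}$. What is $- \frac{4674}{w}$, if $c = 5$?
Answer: $- \frac{82}{13} \approx -6.3077$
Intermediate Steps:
$r{\left(A,D \right)} = - \frac{5}{5 + D}$ ($r{\left(A,D \right)} = - \frac{5}{D + 5} = - \frac{5}{5 + D}$)
$w = 741$ ($w = \left(- \frac{5}{5 + 0} - 18\right) \left(-39\right) = \left(- \frac{5}{5} - 18\right) \left(-39\right) = \left(\left(-5\right) \frac{1}{5} - 18\right) \left(-39\right) = \left(-1 - 18\right) \left(-39\right) = \left(-19\right) \left(-39\right) = 741$)
$- \frac{4674}{w} = - \frac{4674}{741} = \left(-4674\right) \frac{1}{741} = - \frac{82}{13}$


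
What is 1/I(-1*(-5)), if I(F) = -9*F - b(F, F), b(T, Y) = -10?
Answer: -1/35 ≈ -0.028571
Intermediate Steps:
I(F) = 10 - 9*F (I(F) = -9*F - 1*(-10) = -9*F + 10 = 10 - 9*F)
1/I(-1*(-5)) = 1/(10 - (-9)*(-5)) = 1/(10 - 9*5) = 1/(10 - 45) = 1/(-35) = -1/35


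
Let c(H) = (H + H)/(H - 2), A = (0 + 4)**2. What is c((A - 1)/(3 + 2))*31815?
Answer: 190890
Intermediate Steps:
A = 16 (A = 4**2 = 16)
c(H) = 2*H/(-2 + H) (c(H) = (2*H)/(-2 + H) = 2*H/(-2 + H))
c((A - 1)/(3 + 2))*31815 = (2*((16 - 1)/(3 + 2))/(-2 + (16 - 1)/(3 + 2)))*31815 = (2*(15/5)/(-2 + 15/5))*31815 = (2*(15*(1/5))/(-2 + 15*(1/5)))*31815 = (2*3/(-2 + 3))*31815 = (2*3/1)*31815 = (2*3*1)*31815 = 6*31815 = 190890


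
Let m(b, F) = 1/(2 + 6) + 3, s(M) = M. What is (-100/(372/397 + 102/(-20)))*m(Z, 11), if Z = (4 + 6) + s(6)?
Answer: 1240625/16527 ≈ 75.067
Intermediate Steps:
Z = 16 (Z = (4 + 6) + 6 = 10 + 6 = 16)
m(b, F) = 25/8 (m(b, F) = 1/8 + 3 = 25/8)
(-100/(372/397 + 102/(-20)))*m(Z, 11) = -100/(372/397 + 102/(-20))*(25/8) = -100/(372*(1/397) + 102*(-1/20))*(25/8) = -100/(372/397 - 51/10)*(25/8) = -100/(-16527/3970)*(25/8) = -100*(-3970/16527)*(25/8) = (397000/16527)*(25/8) = 1240625/16527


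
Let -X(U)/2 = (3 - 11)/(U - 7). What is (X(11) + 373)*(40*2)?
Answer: 30160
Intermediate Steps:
X(U) = 16/(-7 + U) (X(U) = -2*(3 - 11)/(U - 7) = -(-16)/(-7 + U) = 16/(-7 + U))
(X(11) + 373)*(40*2) = (16/(-7 + 11) + 373)*(40*2) = (16/4 + 373)*80 = (16*(¼) + 373)*80 = (4 + 373)*80 = 377*80 = 30160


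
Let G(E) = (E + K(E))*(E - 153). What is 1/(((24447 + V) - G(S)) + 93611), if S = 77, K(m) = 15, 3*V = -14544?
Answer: 1/120202 ≈ 8.3193e-6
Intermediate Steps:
V = -4848 (V = (1/3)*(-14544) = -4848)
G(E) = (-153 + E)*(15 + E) (G(E) = (E + 15)*(E - 153) = (15 + E)*(-153 + E) = (-153 + E)*(15 + E))
1/(((24447 + V) - G(S)) + 93611) = 1/(((24447 - 4848) - (-2295 + 77**2 - 138*77)) + 93611) = 1/((19599 - (-2295 + 5929 - 10626)) + 93611) = 1/((19599 - 1*(-6992)) + 93611) = 1/((19599 + 6992) + 93611) = 1/(26591 + 93611) = 1/120202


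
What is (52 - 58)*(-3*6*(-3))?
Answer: -324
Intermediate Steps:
(52 - 58)*(-3*6*(-3)) = -(-108)*(-3) = -6*54 = -324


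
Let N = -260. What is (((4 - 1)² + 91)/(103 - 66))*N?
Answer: -26000/37 ≈ -702.70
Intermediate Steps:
(((4 - 1)² + 91)/(103 - 66))*N = (((4 - 1)² + 91)/(103 - 66))*(-260) = ((3² + 91)/37)*(-260) = ((9 + 91)*(1/37))*(-260) = (100*(1/37))*(-260) = (100/37)*(-260) = -26000/37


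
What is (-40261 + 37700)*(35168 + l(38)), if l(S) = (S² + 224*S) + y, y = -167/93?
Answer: -10746890765/93 ≈ -1.1556e+8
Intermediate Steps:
y = -167/93 (y = -167*1/93 = -167/93 ≈ -1.7957)
l(S) = -167/93 + S² + 224*S (l(S) = (S² + 224*S) - 167/93 = -167/93 + S² + 224*S)
(-40261 + 37700)*(35168 + l(38)) = (-40261 + 37700)*(35168 + (-167/93 + 38² + 224*38)) = -2561*(35168 + (-167/93 + 1444 + 8512)) = -2561*(35168 + 925741/93) = -2561*4196365/93 = -10746890765/93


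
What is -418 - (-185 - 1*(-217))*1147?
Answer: -37122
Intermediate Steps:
-418 - (-185 - 1*(-217))*1147 = -418 - (-185 + 217)*1147 = -418 - 1*32*1147 = -418 - 32*1147 = -418 - 36704 = -37122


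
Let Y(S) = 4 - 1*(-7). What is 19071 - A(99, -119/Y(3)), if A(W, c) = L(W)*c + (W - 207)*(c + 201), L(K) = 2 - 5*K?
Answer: 377050/11 ≈ 34277.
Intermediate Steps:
Y(S) = 11 (Y(S) = 4 + 7 = 11)
A(W, c) = c*(2 - 5*W) + (-207 + W)*(201 + c) (A(W, c) = (2 - 5*W)*c + (W - 207)*(c + 201) = c*(2 - 5*W) + (-207 + W)*(201 + c))
19071 - A(99, -119/Y(3)) = 19071 - (-41607 - (-24395)/11 + 201*99 - 4*99*(-119/11)) = 19071 - (-41607 - (-24395)/11 + 19899 - 4*99*(-119*1/11)) = 19071 - (-41607 - 205*(-119/11) + 19899 - 4*99*(-119/11)) = 19071 - (-41607 + 24395/11 + 19899 + 4284) = 19071 - 1*(-167269/11) = 19071 + 167269/11 = 377050/11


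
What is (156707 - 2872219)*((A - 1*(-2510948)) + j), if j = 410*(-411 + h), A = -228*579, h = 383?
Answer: -6428855177472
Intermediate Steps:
A = -132012
j = -11480 (j = 410*(-411 + 383) = 410*(-28) = -11480)
(156707 - 2872219)*((A - 1*(-2510948)) + j) = (156707 - 2872219)*((-132012 - 1*(-2510948)) - 11480) = -2715512*((-132012 + 2510948) - 11480) = -2715512*(2378936 - 11480) = -2715512*2367456 = -6428855177472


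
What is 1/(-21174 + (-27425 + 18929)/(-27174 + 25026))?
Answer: -179/3789438 ≈ -4.7237e-5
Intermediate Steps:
1/(-21174 + (-27425 + 18929)/(-27174 + 25026)) = 1/(-21174 - 8496/(-2148)) = 1/(-21174 - 8496*(-1/2148)) = 1/(-21174 + 708/179) = 1/(-3789438/179) = -179/3789438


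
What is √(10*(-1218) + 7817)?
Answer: I*√4363 ≈ 66.053*I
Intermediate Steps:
√(10*(-1218) + 7817) = √(-12180 + 7817) = √(-4363) = I*√4363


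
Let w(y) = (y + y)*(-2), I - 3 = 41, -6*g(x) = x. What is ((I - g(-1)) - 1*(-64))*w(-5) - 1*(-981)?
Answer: 9413/3 ≈ 3137.7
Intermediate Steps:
g(x) = -x/6
I = 44 (I = 3 + 41 = 44)
w(y) = -4*y (w(y) = (2*y)*(-2) = -4*y)
((I - g(-1)) - 1*(-64))*w(-5) - 1*(-981) = ((44 - (-1)*(-1)/6) - 1*(-64))*(-4*(-5)) - 1*(-981) = ((44 - 1*1/6) + 64)*20 + 981 = ((44 - 1/6) + 64)*20 + 981 = (263/6 + 64)*20 + 981 = (647/6)*20 + 981 = 6470/3 + 981 = 9413/3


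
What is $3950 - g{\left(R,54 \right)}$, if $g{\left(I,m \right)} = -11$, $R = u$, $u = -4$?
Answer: $3961$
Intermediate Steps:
$R = -4$
$3950 - g{\left(R,54 \right)} = 3950 - -11 = 3950 + 11 = 3961$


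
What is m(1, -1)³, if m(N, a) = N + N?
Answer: 8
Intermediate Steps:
m(N, a) = 2*N
m(1, -1)³ = (2*1)³ = 2³ = 8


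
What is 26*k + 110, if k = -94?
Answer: -2334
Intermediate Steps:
26*k + 110 = 26*(-94) + 110 = -2444 + 110 = -2334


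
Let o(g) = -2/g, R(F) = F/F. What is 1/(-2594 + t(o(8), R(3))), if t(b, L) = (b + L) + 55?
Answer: -4/10153 ≈ -0.00039397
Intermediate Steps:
R(F) = 1
t(b, L) = 55 + L + b (t(b, L) = (L + b) + 55 = 55 + L + b)
1/(-2594 + t(o(8), R(3))) = 1/(-2594 + (55 + 1 - 2/8)) = 1/(-2594 + (55 + 1 - 2*⅛)) = 1/(-2594 + (55 + 1 - ¼)) = 1/(-2594 + 223/4) = 1/(-10153/4) = -4/10153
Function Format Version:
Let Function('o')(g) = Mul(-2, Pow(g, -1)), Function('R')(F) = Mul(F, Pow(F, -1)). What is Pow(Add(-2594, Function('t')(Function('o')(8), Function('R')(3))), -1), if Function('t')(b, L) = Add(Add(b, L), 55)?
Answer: Rational(-4, 10153) ≈ -0.00039397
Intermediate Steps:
Function('R')(F) = 1
Function('t')(b, L) = Add(55, L, b) (Function('t')(b, L) = Add(Add(L, b), 55) = Add(55, L, b))
Pow(Add(-2594, Function('t')(Function('o')(8), Function('R')(3))), -1) = Pow(Add(-2594, Add(55, 1, Mul(-2, Pow(8, -1)))), -1) = Pow(Add(-2594, Add(55, 1, Mul(-2, Rational(1, 8)))), -1) = Pow(Add(-2594, Add(55, 1, Rational(-1, 4))), -1) = Pow(Add(-2594, Rational(223, 4)), -1) = Pow(Rational(-10153, 4), -1) = Rational(-4, 10153)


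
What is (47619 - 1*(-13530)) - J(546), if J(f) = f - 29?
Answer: 60632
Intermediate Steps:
J(f) = -29 + f
(47619 - 1*(-13530)) - J(546) = (47619 - 1*(-13530)) - (-29 + 546) = (47619 + 13530) - 1*517 = 61149 - 517 = 60632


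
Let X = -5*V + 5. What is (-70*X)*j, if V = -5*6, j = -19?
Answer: 206150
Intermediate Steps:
V = -30
X = 155 (X = -5*(-30) + 5 = 150 + 5 = 155)
(-70*X)*j = -70*155*(-19) = -10850*(-19) = 206150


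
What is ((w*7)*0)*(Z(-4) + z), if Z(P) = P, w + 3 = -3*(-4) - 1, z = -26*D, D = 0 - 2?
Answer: 0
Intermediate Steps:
D = -2
z = 52 (z = -26*(-2) = 52)
w = 8 (w = -3 + (-3*(-4) - 1) = -3 + (12 - 1) = -3 + 11 = 8)
((w*7)*0)*(Z(-4) + z) = ((8*7)*0)*(-4 + 52) = (56*0)*48 = 0*48 = 0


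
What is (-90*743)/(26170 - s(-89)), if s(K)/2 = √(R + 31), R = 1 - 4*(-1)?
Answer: -33435/13079 ≈ -2.5564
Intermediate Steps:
R = 5 (R = 1 + 4 = 5)
s(K) = 12 (s(K) = 2*√(5 + 31) = 2*√36 = 2*6 = 12)
(-90*743)/(26170 - s(-89)) = (-90*743)/(26170 - 1*12) = -66870/(26170 - 12) = -66870/26158 = -66870*1/26158 = -33435/13079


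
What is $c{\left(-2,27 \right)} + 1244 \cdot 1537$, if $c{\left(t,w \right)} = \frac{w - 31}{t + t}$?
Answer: $1912029$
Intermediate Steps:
$c{\left(t,w \right)} = \frac{-31 + w}{2 t}$
$c{\left(-2,27 \right)} + 1244 \cdot 1537 = \frac{-31 + 27}{2 \left(-2\right)} + 1244 \cdot 1537 = \frac{1}{2} \left(- \frac{1}{2}\right) \left(-4\right) + 1912028 = 1 + 1912028 = 1912029$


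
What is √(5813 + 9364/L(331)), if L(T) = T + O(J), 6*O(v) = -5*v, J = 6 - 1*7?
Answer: √23155065197/1991 ≈ 76.428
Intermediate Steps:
J = -1 (J = 6 - 7 = -1)
O(v) = -5*v/6 (O(v) = (-5*v)/6 = -5*v/6)
L(T) = ⅚ + T (L(T) = T - ⅚*(-1) = T + ⅚ = ⅚ + T)
√(5813 + 9364/L(331)) = √(5813 + 9364/(⅚ + 331)) = √(5813 + 9364/(1991/6)) = √(5813 + 9364*(6/1991)) = √(5813 + 56184/1991) = √(11629867/1991) = √23155065197/1991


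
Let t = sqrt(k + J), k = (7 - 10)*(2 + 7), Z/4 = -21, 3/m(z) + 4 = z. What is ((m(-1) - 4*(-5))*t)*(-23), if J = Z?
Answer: -2231*I*sqrt(111)/5 ≈ -4701.0*I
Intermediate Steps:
m(z) = 3/(-4 + z)
Z = -84 (Z = 4*(-21) = -84)
J = -84
k = -27 (k = -3*9 = -27)
t = I*sqrt(111) (t = sqrt(-27 - 84) = sqrt(-111) = I*sqrt(111) ≈ 10.536*I)
((m(-1) - 4*(-5))*t)*(-23) = ((3/(-4 - 1) - 4*(-5))*(I*sqrt(111)))*(-23) = ((3/(-5) + 20)*(I*sqrt(111)))*(-23) = ((3*(-1/5) + 20)*(I*sqrt(111)))*(-23) = ((-3/5 + 20)*(I*sqrt(111)))*(-23) = (97*(I*sqrt(111))/5)*(-23) = (97*I*sqrt(111)/5)*(-23) = -2231*I*sqrt(111)/5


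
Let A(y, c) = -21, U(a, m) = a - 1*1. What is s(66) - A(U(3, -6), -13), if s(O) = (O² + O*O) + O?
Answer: 8799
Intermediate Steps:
U(a, m) = -1 + a (U(a, m) = a - 1 = -1 + a)
s(O) = O + 2*O² (s(O) = (O² + O²) + O = 2*O² + O = O + 2*O²)
s(66) - A(U(3, -6), -13) = 66*(1 + 2*66) - 1*(-21) = 66*(1 + 132) + 21 = 66*133 + 21 = 8778 + 21 = 8799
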